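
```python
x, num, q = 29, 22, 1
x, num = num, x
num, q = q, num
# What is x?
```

Trace:
`x, num, q = 29, 22, 1` → x = 29; num = 22; q = 1
`x, num = num, x` → x = 22; num = 29
`num, q = q, num` → num = 1; q = 29
So x = 22

Answer: 22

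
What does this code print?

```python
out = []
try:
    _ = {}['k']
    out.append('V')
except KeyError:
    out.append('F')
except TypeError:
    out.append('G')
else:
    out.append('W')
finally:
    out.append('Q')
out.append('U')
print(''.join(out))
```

Execution trace: 'F' (except KeyError) → 'Q' (finally) → 'U' (after the try/except). Output: FQU

Answer: FQU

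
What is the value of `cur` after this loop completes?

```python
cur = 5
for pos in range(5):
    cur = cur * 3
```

Multiply by 3, 5 times: 5 * 3^5 = 1215
`cur` takes the values: 5 → 15 → 45 → 135 → 405 → 1215

Answer: 1215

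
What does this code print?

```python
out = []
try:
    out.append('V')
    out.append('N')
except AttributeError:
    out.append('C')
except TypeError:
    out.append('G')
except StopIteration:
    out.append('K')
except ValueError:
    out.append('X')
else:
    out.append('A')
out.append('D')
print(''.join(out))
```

Execution trace: 'V' (try body) → 'N' (try body, no exception) → 'A' (else) → 'D' (after the try/except). Output: VNAD

Answer: VNAD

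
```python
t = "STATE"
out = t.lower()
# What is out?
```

Trace:
`t = "STATE"` → t = 'STATE'
`out = t.lower()` → out = 'state'
So out = 'state'

Answer: 'state'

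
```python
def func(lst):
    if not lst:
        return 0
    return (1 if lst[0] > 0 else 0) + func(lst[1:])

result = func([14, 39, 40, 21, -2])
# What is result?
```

Count of positive elements in [14, 39, 40, 21, -2] = 4

Answer: 4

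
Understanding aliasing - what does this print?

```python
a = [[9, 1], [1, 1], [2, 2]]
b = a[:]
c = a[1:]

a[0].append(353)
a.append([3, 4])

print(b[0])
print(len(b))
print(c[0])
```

Key concept: slice with nested mutation.
Step by step:
`a = [[9, 1], [1, 1], [2, 2]]` → a = [[9, 1], [1, 1], [2, 2]]
`b = a[:]` → b = [[9, 1], [1, 1], [2, 2]]
`c = a[1:]` → c = [[1, 1], [2, 2]]
`a[0].append(353)` → a = [[9, 1, 353], [1, 1], [2, 2]]; b = [[9, 1, 353], [1, 1], [2, 2]]
`a.append([3, 4])` → a = [[9, 1, 353], [1, 1], [2, 2], [3, 4]]
`print(b[0])` → prints [9, 1, 353]
`print(len(b))` → prints 3
`print(c[0])` → prints [1, 1]

Answer:
[9, 1, 353]
3
[1, 1]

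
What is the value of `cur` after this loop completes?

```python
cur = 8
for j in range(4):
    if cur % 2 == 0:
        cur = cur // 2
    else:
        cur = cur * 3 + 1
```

Collatz-style transformation from 8
`cur` takes the values: 8 → 4 → 2 → 1 → 4

Answer: 4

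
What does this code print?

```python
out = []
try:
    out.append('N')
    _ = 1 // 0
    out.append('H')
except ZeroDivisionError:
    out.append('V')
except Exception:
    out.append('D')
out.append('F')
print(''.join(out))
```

Execution trace: 'N' (try body) → 'V' (except ZeroDivisionError) → 'F' (after the try/except). Output: NVF

Answer: NVF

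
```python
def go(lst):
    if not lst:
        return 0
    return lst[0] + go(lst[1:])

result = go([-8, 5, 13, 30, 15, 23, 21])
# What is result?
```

(-8) + 5 + 13 + 30 + 15 + 23 + 21 + 0 = 99

Answer: 99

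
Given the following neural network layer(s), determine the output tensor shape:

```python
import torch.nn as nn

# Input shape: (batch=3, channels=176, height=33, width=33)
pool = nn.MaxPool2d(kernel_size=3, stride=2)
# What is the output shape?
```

Input: (3, 176, 33, 33) -> Output: (3, 176, 16, 16)

Answer: (3, 176, 16, 16)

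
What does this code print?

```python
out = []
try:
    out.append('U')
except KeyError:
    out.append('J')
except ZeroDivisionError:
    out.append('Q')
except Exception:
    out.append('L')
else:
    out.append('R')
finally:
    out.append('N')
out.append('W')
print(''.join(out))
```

Execution trace: 'U' (try body, no exception) → 'R' (else) → 'N' (finally) → 'W' (after the try/except). Output: URNW

Answer: URNW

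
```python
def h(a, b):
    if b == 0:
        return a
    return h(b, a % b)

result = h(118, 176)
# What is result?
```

h(118, 176) -> h(176, 118) -> h(118, 58) -> h(58, 2) -> h(2, 0) -> 2

Answer: 2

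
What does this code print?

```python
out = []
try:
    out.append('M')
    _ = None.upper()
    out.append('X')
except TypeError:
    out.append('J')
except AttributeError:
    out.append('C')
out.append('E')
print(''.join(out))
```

Execution trace: 'M' (try body) → 'C' (except AttributeError) → 'E' (after the try/except). Output: MCE

Answer: MCE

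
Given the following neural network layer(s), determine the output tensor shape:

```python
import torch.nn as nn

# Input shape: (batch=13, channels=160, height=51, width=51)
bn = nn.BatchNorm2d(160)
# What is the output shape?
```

Input: (13, 160, 51, 51) -> Output: (13, 160, 51, 51)

Answer: (13, 160, 51, 51)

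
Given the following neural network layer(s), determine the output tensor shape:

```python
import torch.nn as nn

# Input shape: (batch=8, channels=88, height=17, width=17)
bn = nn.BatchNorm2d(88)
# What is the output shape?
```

Input: (8, 88, 17, 17) -> Output: (8, 88, 17, 17)

Answer: (8, 88, 17, 17)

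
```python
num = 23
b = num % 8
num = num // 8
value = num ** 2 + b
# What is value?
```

Trace:
`num = 23` → num = 23
`b = num % 8` → b = 7
`num = num // 8` → num = 2
`value = num ** 2 + b` → value = 11
So value = 11

Answer: 11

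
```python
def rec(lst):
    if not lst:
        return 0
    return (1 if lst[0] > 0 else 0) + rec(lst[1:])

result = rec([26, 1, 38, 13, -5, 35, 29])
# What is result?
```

Count of positive elements in [26, 1, 38, 13, -5, 35, 29] = 6

Answer: 6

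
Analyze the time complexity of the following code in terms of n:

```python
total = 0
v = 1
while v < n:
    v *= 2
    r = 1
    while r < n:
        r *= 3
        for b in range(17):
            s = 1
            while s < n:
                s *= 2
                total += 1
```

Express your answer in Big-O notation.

Each loop level contributes: log n × log n × 1 × log n. Multiplying the contributions gives O(log^3 n).

Answer: O(log^3 n)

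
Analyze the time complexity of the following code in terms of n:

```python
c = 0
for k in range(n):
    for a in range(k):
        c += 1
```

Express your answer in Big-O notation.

Each loop level contributes: n × n. Multiplying the contributions gives O(n^2).

Answer: O(n^2)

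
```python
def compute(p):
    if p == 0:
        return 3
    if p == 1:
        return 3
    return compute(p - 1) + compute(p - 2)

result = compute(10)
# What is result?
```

Build up from base cases: compute(0)=3, compute(1)=3, compute(2)=6, compute(3)=9, compute(4)=15, compute(5)=24, compute(6)=39, ..., compute(10)=267

Answer: 267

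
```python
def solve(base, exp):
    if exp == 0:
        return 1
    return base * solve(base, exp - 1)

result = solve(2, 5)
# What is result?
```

solve(2, 5) = 2 * 2 * 2 * 2 * 2 = 32

Answer: 32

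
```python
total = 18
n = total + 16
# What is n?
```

Trace:
`total = 18` → total = 18
`n = total + 16` → n = 34
So n = 34

Answer: 34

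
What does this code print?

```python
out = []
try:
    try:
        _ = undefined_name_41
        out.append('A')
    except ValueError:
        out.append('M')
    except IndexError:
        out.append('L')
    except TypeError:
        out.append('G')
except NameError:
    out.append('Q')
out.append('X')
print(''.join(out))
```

Execution trace: 'Q' (outer except NameError) → 'X' (after the try/except). Output: QX

Answer: QX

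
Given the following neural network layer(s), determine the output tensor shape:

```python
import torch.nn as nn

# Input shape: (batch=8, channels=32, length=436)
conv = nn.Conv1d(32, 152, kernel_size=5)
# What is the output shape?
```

Input: (8, 32, 436) -> Output: (8, 152, 432)

Answer: (8, 152, 432)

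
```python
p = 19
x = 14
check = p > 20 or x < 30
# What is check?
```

Trace:
`p = 19` → p = 19
`x = 14` → x = 14
`check = p > 20 or x < 30` → check = True
So check = True

Answer: True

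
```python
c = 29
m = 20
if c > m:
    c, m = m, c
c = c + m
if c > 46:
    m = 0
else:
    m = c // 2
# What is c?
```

Trace:
`c = 29` → c = 29
`m = 20` → m = 20
`if c > m: ...` → c > m is True → c = 20; m = 29
`c = c + m` → c = 49
`if c > 46: ...` → c > 46 is True → m = 0
So c = 49

Answer: 49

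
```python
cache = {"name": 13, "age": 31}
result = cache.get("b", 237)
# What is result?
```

Trace:
`cache = {"name": 13, "age": 31}` → cache = {'name': 13, 'age': 31}
`result = cache.get("b", 237)` → result = 237
So result = 237

Answer: 237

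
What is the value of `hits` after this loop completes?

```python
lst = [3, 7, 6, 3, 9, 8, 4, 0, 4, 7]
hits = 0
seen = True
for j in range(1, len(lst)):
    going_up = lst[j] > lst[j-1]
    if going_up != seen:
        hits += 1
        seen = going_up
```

Count direction changes in [3, 7, 6, 3, 9, 8, 4, 0, 4, 7]
`hits` takes the values: 0 → 1 → 2 → 3 → 4

Answer: 4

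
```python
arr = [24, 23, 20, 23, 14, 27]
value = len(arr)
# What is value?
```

Trace:
`arr = [24, 23, 20, 23, 14, 27]` → arr = [24, 23, 20, 23, 14, 27]
`value = len(arr)` → value = 6
So value = 6

Answer: 6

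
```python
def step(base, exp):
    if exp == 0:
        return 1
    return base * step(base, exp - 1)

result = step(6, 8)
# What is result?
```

step(6, 8) = 6 * 6 * 6 * 6 * 6 * 6 * 6 * 6 = 1679616

Answer: 1679616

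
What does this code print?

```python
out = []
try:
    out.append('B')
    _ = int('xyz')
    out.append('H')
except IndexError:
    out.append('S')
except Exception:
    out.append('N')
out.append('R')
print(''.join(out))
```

Execution trace: 'B' (try body) → 'N' (except Exception) → 'R' (after the try/except). Output: BNR

Answer: BNR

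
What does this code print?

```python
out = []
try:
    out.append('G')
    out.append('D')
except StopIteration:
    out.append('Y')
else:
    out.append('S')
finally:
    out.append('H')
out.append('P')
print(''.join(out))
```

Execution trace: 'G' (try body) → 'D' (try body, no exception) → 'S' (else) → 'H' (finally) → 'P' (after the try/except). Output: GDSHP

Answer: GDSHP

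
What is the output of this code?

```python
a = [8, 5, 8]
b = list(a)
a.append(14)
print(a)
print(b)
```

Key concept: list() constructor creates copy.
Step by step:
`a = [8, 5, 8]` → a = [8, 5, 8]
`b = list(a)` → b = [8, 5, 8]
`a.append(14)` → a = [8, 5, 8, 14]
`print(a)` → prints [8, 5, 8, 14]
`print(b)` → prints [8, 5, 8]

Answer:
[8, 5, 8, 14]
[8, 5, 8]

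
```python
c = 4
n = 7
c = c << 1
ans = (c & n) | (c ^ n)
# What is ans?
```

Trace:
`c = 4` → c = 4
`n = 7` → n = 7
`c = c << 1` → c = 8
`ans = (c & n) | (c ^ n)` → ans = 15
So ans = 15

Answer: 15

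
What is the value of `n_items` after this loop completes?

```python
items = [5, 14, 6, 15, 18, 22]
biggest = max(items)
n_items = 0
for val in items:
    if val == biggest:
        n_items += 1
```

Count of max value 22 in [5, 14, 6, 15, 18, 22]
`n_items` takes the values: 0 → 1

Answer: 1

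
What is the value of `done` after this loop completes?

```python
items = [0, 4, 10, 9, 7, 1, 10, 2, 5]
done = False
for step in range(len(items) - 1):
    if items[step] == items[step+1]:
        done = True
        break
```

Check consecutive duplicates in [0, 4, 10, 9, 7, 1, 10, 2, 5]
`done` takes the values: False

Answer: False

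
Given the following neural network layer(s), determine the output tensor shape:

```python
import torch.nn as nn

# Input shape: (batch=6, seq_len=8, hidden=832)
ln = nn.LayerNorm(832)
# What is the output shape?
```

Input: (6, 8, 832) -> Output: (6, 8, 832)

Answer: (6, 8, 832)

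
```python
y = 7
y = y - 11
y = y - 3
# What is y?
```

Trace:
`y = 7` → y = 7
`y = y - 11` → y = -4
`y = y - 3` → y = -7
So y = -7

Answer: -7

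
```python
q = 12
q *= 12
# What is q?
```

Trace:
`q = 12` → q = 12
`q *= 12` → q = 144
So q = 144

Answer: 144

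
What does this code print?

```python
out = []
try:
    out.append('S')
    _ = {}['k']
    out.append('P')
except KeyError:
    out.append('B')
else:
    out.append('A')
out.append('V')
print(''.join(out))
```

Execution trace: 'S' (try body) → 'B' (except KeyError) → 'V' (after the try/except). Output: SBV

Answer: SBV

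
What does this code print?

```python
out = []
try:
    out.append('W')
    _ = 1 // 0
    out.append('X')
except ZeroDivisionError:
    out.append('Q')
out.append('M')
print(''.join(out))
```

Execution trace: 'W' (try body) → 'Q' (except ZeroDivisionError) → 'M' (after the try/except). Output: WQM

Answer: WQM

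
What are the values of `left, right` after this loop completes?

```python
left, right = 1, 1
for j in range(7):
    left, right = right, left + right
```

Fibonacci: after 7 iterations
`left, right` takes the values: (1, 1) → (1, 2) → (2, 3) → (3, 5) → (5, 8) → (8, 13) → (13, 21) → (21, 34)

Answer: 21, 34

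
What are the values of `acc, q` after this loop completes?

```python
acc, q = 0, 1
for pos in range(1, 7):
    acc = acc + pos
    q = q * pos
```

Sum and factorial of 1 to 6
`acc, q` takes the values: (0, 1) → (1, 1) → (3, 1) → (3, 2) → (6, 2) → (6, 6) → (10, 6) → (10, 24) → (15, 24) → (15, 120) → (21, 120) → (21, 720)

Answer: 21, 720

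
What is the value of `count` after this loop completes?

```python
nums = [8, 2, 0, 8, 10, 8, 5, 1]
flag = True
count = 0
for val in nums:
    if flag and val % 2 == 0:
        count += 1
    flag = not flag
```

Count even values at even positions
`count` takes the values: 0 → 1 → 2 → 3

Answer: 3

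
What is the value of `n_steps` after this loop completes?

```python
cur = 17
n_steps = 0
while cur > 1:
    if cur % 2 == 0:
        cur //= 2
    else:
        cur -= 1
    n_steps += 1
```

Steps to reduce 17 to 1
`n_steps` takes the values: 0 → 1 → 2 → 3 → 4 → 5

Answer: 5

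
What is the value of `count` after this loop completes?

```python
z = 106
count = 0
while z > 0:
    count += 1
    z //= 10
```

Count digits by repeated division by 10
`count` takes the values: 0 → 1 → 2 → 3

Answer: 3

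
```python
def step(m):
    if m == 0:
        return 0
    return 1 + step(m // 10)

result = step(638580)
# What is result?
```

Count of digits of 638580: 6

Answer: 6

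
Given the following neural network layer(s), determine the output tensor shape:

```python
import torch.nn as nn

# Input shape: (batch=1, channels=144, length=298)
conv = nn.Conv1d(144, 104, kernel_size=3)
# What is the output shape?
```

Input: (1, 144, 298) -> Output: (1, 104, 296)

Answer: (1, 104, 296)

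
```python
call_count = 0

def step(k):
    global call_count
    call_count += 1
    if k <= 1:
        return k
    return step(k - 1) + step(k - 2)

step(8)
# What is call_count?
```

Calls(k) = 1 + Calls(k-1) + Calls(k-2); Calls(0)=Calls(1)=1. For k=8 this gives 67.

Answer: 67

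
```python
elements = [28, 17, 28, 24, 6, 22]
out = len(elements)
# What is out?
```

Trace:
`elements = [28, 17, 28, 24, 6, 22]` → elements = [28, 17, 28, 24, 6, 22]
`out = len(elements)` → out = 6
So out = 6

Answer: 6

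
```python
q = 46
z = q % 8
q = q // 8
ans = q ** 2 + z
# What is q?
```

Trace:
`q = 46` → q = 46
`z = q % 8` → z = 6
`q = q // 8` → q = 5
`ans = q ** 2 + z` → ans = 31
So q = 5

Answer: 5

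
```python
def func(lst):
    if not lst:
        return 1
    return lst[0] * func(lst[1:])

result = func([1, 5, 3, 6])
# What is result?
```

Product over [1, 5, 3, 6] = 1 * 5 * 3 * 6 = 90

Answer: 90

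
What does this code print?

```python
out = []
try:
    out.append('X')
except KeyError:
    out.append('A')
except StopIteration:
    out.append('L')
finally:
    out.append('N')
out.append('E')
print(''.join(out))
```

Execution trace: 'X' (try body, no exception) → 'N' (finally) → 'E' (after the try/except). Output: XNE

Answer: XNE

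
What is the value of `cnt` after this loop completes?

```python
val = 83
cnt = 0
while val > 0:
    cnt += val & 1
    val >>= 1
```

Count set bits in 83 (binary: 0b1010011)
`cnt` takes the values: 0 → 1 → 2 → 3 → 4

Answer: 4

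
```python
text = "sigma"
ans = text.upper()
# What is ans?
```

Trace:
`text = "sigma"` → text = 'sigma'
`ans = text.upper()` → ans = 'SIGMA'
So ans = 'SIGMA'

Answer: 'SIGMA'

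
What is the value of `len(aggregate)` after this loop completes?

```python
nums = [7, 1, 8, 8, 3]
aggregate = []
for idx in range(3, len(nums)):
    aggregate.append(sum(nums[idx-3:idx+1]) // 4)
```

Number of 4-element averages
`aggregate` takes the values: [] → [6] → [6, 5]
So `len(aggregate)` = 2

Answer: 2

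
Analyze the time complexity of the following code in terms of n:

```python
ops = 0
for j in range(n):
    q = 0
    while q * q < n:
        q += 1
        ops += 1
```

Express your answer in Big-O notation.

Each loop level contributes: n × √n. Multiplying the contributions gives O(n√n).

Answer: O(n√n)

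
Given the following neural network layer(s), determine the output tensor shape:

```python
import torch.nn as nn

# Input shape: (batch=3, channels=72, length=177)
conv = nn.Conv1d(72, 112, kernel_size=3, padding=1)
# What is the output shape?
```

Input: (3, 72, 177) -> Output: (3, 112, 177)

Answer: (3, 112, 177)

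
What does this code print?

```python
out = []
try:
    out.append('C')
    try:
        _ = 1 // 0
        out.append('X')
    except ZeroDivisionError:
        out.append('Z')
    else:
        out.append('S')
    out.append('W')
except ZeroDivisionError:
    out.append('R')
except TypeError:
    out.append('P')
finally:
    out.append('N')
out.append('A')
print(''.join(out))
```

Execution trace: 'C' (try body) → 'Z' (inner except ZeroDivisionError) → 'W' (try body, no exception) → 'N' (finally) → 'A' (after the try/except). Output: CZWNA

Answer: CZWNA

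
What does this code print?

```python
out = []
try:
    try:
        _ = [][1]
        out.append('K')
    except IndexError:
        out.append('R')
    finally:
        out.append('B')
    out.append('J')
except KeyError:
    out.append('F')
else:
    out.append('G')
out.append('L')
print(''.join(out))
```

Execution trace: 'R' (inner except IndexError) → 'B' (inner finally) → 'J' (try body, no exception) → 'G' (else) → 'L' (after the try/except). Output: RBJGL

Answer: RBJGL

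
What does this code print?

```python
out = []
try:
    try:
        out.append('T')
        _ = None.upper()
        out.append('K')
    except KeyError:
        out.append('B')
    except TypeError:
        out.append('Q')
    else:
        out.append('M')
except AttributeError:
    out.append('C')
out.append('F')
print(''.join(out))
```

Execution trace: 'T' (inner try body) → 'C' (outer except AttributeError) → 'F' (after the try/except). Output: TCF

Answer: TCF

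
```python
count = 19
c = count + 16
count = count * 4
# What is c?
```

Trace:
`count = 19` → count = 19
`c = count + 16` → c = 35
`count = count * 4` → count = 76
So c = 35

Answer: 35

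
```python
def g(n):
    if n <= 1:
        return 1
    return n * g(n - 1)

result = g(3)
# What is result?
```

g(3) = 3 * 2 * 1 = 6

Answer: 6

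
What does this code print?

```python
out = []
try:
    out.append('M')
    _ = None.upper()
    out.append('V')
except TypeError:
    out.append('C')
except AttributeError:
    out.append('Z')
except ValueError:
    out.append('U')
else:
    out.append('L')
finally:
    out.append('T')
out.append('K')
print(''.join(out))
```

Execution trace: 'M' (try body) → 'Z' (except AttributeError) → 'T' (finally) → 'K' (after the try/except). Output: MZTK

Answer: MZTK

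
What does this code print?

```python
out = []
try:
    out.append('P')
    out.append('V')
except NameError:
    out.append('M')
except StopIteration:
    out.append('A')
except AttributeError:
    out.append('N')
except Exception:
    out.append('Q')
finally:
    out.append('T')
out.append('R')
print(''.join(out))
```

Execution trace: 'P' (try body) → 'V' (try body, no exception) → 'T' (finally) → 'R' (after the try/except). Output: PVTR

Answer: PVTR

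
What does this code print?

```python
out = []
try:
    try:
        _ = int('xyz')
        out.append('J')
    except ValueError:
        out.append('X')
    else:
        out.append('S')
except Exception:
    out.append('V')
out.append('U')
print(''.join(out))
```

Execution trace: 'X' (inner except ValueError) → 'U' (after the try/except). Output: XU

Answer: XU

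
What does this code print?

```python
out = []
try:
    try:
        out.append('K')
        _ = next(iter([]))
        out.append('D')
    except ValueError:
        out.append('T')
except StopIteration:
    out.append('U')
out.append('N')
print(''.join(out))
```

Execution trace: 'K' (try body) → 'U' (outer except StopIteration) → 'N' (after the try/except). Output: KUN

Answer: KUN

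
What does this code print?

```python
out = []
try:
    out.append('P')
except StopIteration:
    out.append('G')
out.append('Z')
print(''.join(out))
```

Execution trace: 'P' (try body, no exception) → 'Z' (after the try/except). Output: PZ

Answer: PZ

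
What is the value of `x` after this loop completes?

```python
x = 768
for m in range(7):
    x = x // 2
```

Halve 7 times: 768 // 2^7 = 6
`x` takes the values: 768 → 384 → 192 → 96 → 48 → 24 → 12 → 6

Answer: 6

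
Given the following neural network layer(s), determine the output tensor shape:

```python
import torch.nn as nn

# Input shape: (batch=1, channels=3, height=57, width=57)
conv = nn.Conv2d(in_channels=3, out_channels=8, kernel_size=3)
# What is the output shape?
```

Input: (1, 3, 57, 57) -> Output: (1, 8, 55, 55)

Answer: (1, 8, 55, 55)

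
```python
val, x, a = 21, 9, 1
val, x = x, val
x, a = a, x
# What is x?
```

Trace:
`val, x, a = 21, 9, 1` → val = 21; x = 9; a = 1
`val, x = x, val` → val = 9; x = 21
`x, a = a, x` → x = 1; a = 21
So x = 1

Answer: 1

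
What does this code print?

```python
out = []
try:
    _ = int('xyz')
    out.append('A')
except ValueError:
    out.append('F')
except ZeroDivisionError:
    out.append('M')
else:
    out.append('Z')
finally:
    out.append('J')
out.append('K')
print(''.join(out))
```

Execution trace: 'F' (except ValueError) → 'J' (finally) → 'K' (after the try/except). Output: FJK

Answer: FJK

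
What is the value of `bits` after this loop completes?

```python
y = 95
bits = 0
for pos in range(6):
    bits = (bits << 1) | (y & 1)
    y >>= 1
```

Reverse lowest 6 bits of 95
`bits` takes the values: 0 → 1 → 3 → 7 → 15 → 31 → 62

Answer: 62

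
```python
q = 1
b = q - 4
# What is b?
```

Trace:
`q = 1` → q = 1
`b = q - 4` → b = -3
So b = -3

Answer: -3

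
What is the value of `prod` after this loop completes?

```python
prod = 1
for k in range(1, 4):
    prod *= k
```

3! = 6
`prod` takes the values: 1 → 2 → 6

Answer: 6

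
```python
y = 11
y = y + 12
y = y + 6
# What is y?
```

Trace:
`y = 11` → y = 11
`y = y + 12` → y = 23
`y = y + 6` → y = 29
So y = 29

Answer: 29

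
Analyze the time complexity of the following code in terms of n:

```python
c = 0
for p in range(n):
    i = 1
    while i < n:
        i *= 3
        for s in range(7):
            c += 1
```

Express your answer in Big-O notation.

Each loop level contributes: n × log n × 1. Multiplying the contributions gives O(n log n).

Answer: O(n log n)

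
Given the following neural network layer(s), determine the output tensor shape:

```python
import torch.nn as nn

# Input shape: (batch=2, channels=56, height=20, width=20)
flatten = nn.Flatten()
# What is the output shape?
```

Input: (2, 56, 20, 20) -> Output: (2, 22400)

Answer: (2, 22400)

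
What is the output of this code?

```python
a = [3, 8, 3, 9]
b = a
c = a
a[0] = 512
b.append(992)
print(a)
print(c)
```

Key concept: multiple aliases.
Step by step:
`a = [3, 8, 3, 9]` → a = [3, 8, 3, 9]
`b = a` → b = [3, 8, 3, 9] (same object as a)
`c = a` → c = [3, 8, 3, 9] (same object as a, b)
`a[0] = 512` → a = [512, 8, 3, 9] (same object as b, c); b = [512, 8, 3, 9] (same object as a, c); c = [512, 8, 3, 9] (same object as a, b)
`b.append(992)` → a = [512, 8, 3, 9, 992] (same object as b, c); b = [512, 8, 3, 9, 992] (same object as a, c); c = [512, 8, 3, 9, 992] (same object as a, b)
`print(a)` → prints [512, 8, 3, 9, 992]
`print(c)` → prints [512, 8, 3, 9, 992]

Answer:
[512, 8, 3, 9, 992]
[512, 8, 3, 9, 992]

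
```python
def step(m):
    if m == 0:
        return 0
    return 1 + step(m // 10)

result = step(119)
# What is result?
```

Count of digits of 119: 3

Answer: 3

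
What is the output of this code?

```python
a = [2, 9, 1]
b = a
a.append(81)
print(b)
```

Key concept: basic list aliasing.
Step by step:
`a = [2, 9, 1]` → a = [2, 9, 1]
`b = a` → b = [2, 9, 1] (same object as a)
`a.append(81)` → a = [2, 9, 1, 81] (same object as b); b = [2, 9, 1, 81] (same object as a)
`print(b)` → prints [2, 9, 1, 81]

Answer: [2, 9, 1, 81]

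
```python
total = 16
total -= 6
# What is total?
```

Trace:
`total = 16` → total = 16
`total -= 6` → total = 10
So total = 10

Answer: 10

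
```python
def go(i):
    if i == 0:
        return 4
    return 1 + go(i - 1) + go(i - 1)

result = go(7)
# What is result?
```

go(i) = 1 + 2·go(i-1), go(0)=4. Closed form: (4+1)·2^7 - 1 = 639.

Answer: 639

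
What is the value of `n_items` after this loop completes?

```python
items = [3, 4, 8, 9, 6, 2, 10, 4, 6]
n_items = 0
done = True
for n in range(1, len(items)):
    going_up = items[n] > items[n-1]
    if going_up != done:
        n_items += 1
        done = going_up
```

Count direction changes in [3, 4, 8, 9, 6, 2, 10, 4, 6]
`n_items` takes the values: 0 → 1 → 2 → 3 → 4

Answer: 4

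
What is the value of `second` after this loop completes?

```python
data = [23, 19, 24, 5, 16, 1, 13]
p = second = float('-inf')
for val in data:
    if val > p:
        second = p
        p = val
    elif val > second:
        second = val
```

Second largest (with repeats) in [23, 19, 24, 5, 16, 1, 13]
`second` takes the values: -inf → 19 → 23

Answer: 23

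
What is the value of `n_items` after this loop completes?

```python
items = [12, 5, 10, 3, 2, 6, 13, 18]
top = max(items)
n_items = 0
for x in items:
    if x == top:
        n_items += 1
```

Count of max value 18 in [12, 5, 10, 3, 2, 6, 13, 18]
`n_items` takes the values: 0 → 1

Answer: 1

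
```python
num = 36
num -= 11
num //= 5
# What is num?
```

Trace:
`num = 36` → num = 36
`num -= 11` → num = 25
`num //= 5` → num = 5
So num = 5

Answer: 5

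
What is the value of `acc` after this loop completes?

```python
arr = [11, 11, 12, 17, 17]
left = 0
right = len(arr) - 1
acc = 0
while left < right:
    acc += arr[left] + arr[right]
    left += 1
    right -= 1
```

Sum of pairs from ends
`acc` takes the values: 0 → 28 → 56

Answer: 56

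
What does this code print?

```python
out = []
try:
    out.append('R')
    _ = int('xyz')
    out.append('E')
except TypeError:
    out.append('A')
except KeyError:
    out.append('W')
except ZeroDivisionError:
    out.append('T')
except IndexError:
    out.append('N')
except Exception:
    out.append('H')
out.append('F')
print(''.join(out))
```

Execution trace: 'R' (try body) → 'H' (except Exception) → 'F' (after the try/except). Output: RHF

Answer: RHF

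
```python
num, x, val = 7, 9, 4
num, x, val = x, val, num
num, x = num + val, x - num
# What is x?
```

Trace:
`num, x, val = 7, 9, 4` → num = 7; x = 9; val = 4
`num, x, val = x, val, num` → num = 9; x = 4; val = 7
`num, x = num + val, x - num` → num = 16; x = -5
So x = -5

Answer: -5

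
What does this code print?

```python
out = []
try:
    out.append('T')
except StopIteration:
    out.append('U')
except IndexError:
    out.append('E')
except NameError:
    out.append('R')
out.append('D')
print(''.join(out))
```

Execution trace: 'T' (try body, no exception) → 'D' (after the try/except). Output: TD

Answer: TD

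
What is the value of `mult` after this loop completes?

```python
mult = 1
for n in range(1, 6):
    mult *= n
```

5! = 120
`mult` takes the values: 1 → 2 → 6 → 24 → 120

Answer: 120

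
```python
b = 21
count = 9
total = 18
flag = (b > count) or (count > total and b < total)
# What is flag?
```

Trace:
`b = 21` → b = 21
`count = 9` → count = 9
`total = 18` → total = 18
`flag = (b > count) or (count > total and b < total)` → flag = True
So flag = True

Answer: True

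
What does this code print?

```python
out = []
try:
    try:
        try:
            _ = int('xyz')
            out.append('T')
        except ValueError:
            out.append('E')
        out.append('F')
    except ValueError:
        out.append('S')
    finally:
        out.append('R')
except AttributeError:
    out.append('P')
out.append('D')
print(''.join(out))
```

Execution trace: 'E' (inner except ValueError) → 'F' (try body, no exception) → 'R' (finally) → 'D' (after the try/except). Output: EFRD

Answer: EFRD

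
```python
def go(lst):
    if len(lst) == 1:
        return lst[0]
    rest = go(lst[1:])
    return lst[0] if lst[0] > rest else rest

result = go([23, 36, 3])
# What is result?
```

Recursive max over [23, 36, 3] = 36

Answer: 36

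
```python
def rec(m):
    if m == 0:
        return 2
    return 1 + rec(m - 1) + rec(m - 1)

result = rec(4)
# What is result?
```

rec(m) = 1 + 2·rec(m-1), rec(0)=2. Closed form: (2+1)·2^4 - 1 = 47.

Answer: 47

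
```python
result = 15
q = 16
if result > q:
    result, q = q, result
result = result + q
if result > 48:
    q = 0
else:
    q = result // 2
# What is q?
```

Trace:
`result = 15` → result = 15
`q = 16` → q = 16
`if result > q: ...` → result > q is False → no variable changes
`result = result + q` → result = 31
`if result > 48: ...` → result > 48 is False, take else branch → q = 15
So q = 15

Answer: 15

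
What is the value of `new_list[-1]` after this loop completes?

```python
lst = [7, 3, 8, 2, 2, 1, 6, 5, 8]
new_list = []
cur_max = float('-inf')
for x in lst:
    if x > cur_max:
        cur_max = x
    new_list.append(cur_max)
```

Running max ends at 8
`new_list` takes the values: [] → [7] → [7, 7] → [7, 7, 8] → [7, 7, 8, 8] → [7, 7, 8, 8, 8] → [7, 7, 8, 8, 8, 8] → [7, 7, 8, 8, 8, 8, 8] → [7, 7, 8, 8, 8, 8, 8, 8] → [7, 7, 8, 8, 8, 8, 8, 8, 8]
So `new_list[-1]` = 8

Answer: 8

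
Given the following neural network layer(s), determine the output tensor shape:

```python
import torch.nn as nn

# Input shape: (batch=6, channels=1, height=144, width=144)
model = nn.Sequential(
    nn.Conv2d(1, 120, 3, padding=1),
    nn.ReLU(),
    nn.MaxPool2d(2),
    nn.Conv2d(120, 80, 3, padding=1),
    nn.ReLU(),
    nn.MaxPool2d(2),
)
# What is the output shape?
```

Input: (6, 1, 144, 144) -> after first Conv2d: (6, 120, 144, 144) -> after first MaxPool2d: (6, 120, 72, 72) -> after second Conv2d: (6, 80, 72, 72) -> Output: (6, 80, 36, 36)

Answer: (6, 80, 36, 36)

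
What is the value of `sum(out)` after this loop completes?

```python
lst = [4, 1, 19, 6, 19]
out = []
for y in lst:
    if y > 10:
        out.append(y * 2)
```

Sum of doubled values > 10
`out` takes the values: [] → [38] → [38, 38]
So `sum(out)` = 76

Answer: 76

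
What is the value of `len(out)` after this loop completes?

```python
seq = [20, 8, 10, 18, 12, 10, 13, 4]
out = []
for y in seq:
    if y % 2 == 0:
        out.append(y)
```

Count even numbers in [20, 8, 10, 18, 12, 10, 13, 4]
`out` takes the values: [] → [20] → [20, 8] → [20, 8, 10] → [20, 8, 10, 18] → [20, 8, 10, 18, 12] → [20, 8, 10, 18, 12, 10] → [20, 8, 10, 18, 12, 10, 4]
So `len(out)` = 7

Answer: 7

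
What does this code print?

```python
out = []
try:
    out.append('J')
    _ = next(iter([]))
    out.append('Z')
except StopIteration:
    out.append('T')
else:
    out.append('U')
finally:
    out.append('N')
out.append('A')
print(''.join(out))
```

Execution trace: 'J' (try body) → 'T' (except StopIteration) → 'N' (finally) → 'A' (after the try/except). Output: JTNA

Answer: JTNA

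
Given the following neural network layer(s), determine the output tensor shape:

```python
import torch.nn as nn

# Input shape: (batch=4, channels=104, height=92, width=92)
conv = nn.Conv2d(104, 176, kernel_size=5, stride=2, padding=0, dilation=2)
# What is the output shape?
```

Input: (4, 104, 92, 92) -> Output: (4, 176, 42, 42)

Answer: (4, 176, 42, 42)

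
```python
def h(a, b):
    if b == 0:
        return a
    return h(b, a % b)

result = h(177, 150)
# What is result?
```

h(177, 150) -> h(150, 27) -> h(27, 15) -> h(15, 12) -> h(12, 3) -> h(3, 0) -> 3

Answer: 3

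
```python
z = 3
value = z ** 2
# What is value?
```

Trace:
`z = 3` → z = 3
`value = z ** 2` → value = 9
So value = 9

Answer: 9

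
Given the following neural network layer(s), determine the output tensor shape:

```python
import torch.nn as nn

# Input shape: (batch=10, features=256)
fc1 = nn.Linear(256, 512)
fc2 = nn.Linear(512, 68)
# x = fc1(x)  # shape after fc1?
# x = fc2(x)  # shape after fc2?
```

Input: (10, 256) -> after fc1: (10, 512) -> Output: (10, 68)

Answer: (10, 68)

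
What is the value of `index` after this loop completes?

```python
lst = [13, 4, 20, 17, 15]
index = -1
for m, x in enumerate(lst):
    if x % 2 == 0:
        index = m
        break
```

First even number index in [13, 4, 20, 17, 15]
`index` takes the values: -1 → 1

Answer: 1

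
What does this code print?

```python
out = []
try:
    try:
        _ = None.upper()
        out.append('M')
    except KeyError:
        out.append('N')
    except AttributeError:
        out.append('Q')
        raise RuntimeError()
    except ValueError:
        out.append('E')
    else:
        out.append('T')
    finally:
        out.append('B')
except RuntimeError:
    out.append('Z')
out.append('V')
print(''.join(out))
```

Execution trace: 'Q' (inner except AttributeError) → 'B' (inner finally) → 'Z' (outer except RuntimeError) → 'V' (after the try/except). Output: QBZV

Answer: QBZV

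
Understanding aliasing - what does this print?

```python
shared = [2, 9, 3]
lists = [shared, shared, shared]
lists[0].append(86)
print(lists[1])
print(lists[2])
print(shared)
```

Key concept: list of same reference.
Step by step:
`shared = [2, 9, 3]` → shared = [2, 9, 3]
`lists = [shared, shared, shared]` → lists = [[2, 9, 3], [2, 9, 3], [2, 9, 3]]
`lists[0].append(86)` → shared = [2, 9, 3, 86]; lists = [[2, 9, 3, 86], [2, 9, 3, 86], [2, 9, 3, 86]]
`print(lists[1])` → prints [2, 9, 3, 86]
`print(lists[2])` → prints [2, 9, 3, 86]
`print(shared)` → prints [2, 9, 3, 86]

Answer:
[2, 9, 3, 86]
[2, 9, 3, 86]
[2, 9, 3, 86]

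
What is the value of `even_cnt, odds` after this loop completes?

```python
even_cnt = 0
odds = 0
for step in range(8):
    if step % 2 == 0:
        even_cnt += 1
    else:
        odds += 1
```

Count evens and odds in range(8)
`even_cnt, odds` takes the values: (0, 0) → (1, 0) → (1, 1) → (2, 1) → (2, 2) → (3, 2) → (3, 3) → (4, 3) → (4, 4)

Answer: 4, 4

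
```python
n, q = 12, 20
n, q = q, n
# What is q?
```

Trace:
`n, q = 12, 20` → n = 12; q = 20
`n, q = q, n` → n = 20; q = 12
So q = 12

Answer: 12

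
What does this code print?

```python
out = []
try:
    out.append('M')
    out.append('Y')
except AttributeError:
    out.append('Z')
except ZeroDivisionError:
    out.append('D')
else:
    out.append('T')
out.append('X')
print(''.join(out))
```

Execution trace: 'M' (try body) → 'Y' (try body, no exception) → 'T' (else) → 'X' (after the try/except). Output: MYTX

Answer: MYTX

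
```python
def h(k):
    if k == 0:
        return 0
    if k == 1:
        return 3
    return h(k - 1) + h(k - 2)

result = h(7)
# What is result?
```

Build up from base cases: h(0)=0, h(1)=3, h(2)=3, h(3)=6, h(4)=9, h(5)=15, h(6)=24, ..., h(7)=39

Answer: 39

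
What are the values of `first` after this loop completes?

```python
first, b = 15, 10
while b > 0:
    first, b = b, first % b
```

GCD of 15 and 10
`first` takes the values: 15 → 10 → 5

Answer: 5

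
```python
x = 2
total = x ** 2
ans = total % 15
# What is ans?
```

Trace:
`x = 2` → x = 2
`total = x ** 2` → total = 4
`ans = total % 15` → ans = 4
So ans = 4

Answer: 4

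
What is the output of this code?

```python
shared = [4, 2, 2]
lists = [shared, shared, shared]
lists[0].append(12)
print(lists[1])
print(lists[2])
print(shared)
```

Key concept: list of same reference.
Step by step:
`shared = [4, 2, 2]` → shared = [4, 2, 2]
`lists = [shared, shared, shared]` → lists = [[4, 2, 2], [4, 2, 2], [4, 2, 2]]
`lists[0].append(12)` → shared = [4, 2, 2, 12]; lists = [[4, 2, 2, 12], [4, 2, 2, 12], [4, 2, 2, 12]]
`print(lists[1])` → prints [4, 2, 2, 12]
`print(lists[2])` → prints [4, 2, 2, 12]
`print(shared)` → prints [4, 2, 2, 12]

Answer:
[4, 2, 2, 12]
[4, 2, 2, 12]
[4, 2, 2, 12]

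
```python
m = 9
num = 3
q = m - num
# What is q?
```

Trace:
`m = 9` → m = 9
`num = 3` → num = 3
`q = m - num` → q = 6
So q = 6

Answer: 6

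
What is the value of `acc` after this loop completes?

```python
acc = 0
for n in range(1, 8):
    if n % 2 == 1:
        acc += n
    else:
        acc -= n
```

Add odd, subtract even
`acc` takes the values: 0 → 1 → -1 → 2 → -2 → 3 → -3 → 4

Answer: 4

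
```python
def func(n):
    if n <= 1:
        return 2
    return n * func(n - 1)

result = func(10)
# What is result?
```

func(10) = 10 * 9 * 8 * 7 * 6 * 5 * 4 * 3 * 2 * 2 = 7257600

Answer: 7257600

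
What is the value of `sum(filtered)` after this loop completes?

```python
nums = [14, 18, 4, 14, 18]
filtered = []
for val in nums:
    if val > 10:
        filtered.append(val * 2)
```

Sum of doubled values > 10
`filtered` takes the values: [] → [28] → [28, 36] → [28, 36, 28] → [28, 36, 28, 36]
So `sum(filtered)` = 128

Answer: 128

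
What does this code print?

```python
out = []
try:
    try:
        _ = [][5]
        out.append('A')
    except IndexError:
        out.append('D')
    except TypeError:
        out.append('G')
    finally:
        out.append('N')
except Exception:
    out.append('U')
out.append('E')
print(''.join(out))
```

Execution trace: 'D' (inner except IndexError) → 'N' (inner finally) → 'E' (after the try/except). Output: DNE

Answer: DNE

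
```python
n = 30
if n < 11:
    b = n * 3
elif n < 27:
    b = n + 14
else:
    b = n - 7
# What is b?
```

Trace:
`n = 30` → n = 30
`if n < 11: ...` → n < 11 is False, n < 27 is False, take else branch → b = 23
So b = 23

Answer: 23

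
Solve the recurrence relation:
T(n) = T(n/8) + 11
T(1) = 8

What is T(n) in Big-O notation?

Each step divides n by 8 and adds 11. After log_8(n) steps we reach T(1)=8. So T(n) = 11·log_8(n) + 8 = O(log n).

Answer: O(log n)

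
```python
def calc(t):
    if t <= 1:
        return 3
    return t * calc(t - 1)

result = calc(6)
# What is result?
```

calc(6) = 6 * 5 * 4 * 3 * 2 * 3 = 2160

Answer: 2160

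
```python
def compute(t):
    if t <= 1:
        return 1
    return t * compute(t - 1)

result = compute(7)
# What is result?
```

compute(7) = 7 * 6 * 5 * 4 * 3 * 2 * 1 = 5040

Answer: 5040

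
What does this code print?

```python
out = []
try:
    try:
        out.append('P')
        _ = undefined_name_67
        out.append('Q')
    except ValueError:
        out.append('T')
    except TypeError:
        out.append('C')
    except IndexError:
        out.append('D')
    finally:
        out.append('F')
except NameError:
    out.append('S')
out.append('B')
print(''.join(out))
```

Execution trace: 'P' (try body) → 'F' (finally) → 'S' (outer except NameError) → 'B' (after the try/except). Output: PFSB

Answer: PFSB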